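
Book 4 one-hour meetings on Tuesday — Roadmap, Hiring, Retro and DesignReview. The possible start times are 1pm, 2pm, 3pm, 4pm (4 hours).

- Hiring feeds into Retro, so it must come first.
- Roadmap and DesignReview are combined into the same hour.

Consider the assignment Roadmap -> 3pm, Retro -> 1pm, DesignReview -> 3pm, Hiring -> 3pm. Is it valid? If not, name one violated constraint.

Hiring feeds into Retro, so it must come first — violated.
Roadmap and DesignReview are combined into the same hour — holds.

No. Hiring feeds into Retro, so it must come first is not satisfied.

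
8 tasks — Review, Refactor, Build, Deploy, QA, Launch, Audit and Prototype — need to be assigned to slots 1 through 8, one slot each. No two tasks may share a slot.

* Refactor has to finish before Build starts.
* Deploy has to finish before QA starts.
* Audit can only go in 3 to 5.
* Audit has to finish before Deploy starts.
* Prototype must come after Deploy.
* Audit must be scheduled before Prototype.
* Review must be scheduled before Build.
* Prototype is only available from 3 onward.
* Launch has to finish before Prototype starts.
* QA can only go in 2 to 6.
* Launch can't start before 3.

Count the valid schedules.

Splitting on Review: it can be 1 (12), 2 (12). Listing each branch's schedules as (Refactor, Build, Deploy, QA, Launch, Audit, Prototype):
Review=1: (2,3,5,6,7,4,8) (2,4,5,6,7,3,8) (2,5,4,6,7,3,8) (2,6,4,5,7,3,8) (2,7,4,5,6,3,8) (2,7,4,6,5,3,8) (2,7,5,6,3,4,8) (2,7,5,6,4,3,8) (2,8,4,5,6,3,7) (2,8,4,6,5,3,7) (2,8,5,6,3,4,7) (2,8,5,6,4,3,7) — 12.
Review=2: (1,3,5,6,7,4,8) (1,4,5,6,7,3,8) (1,5,4,6,7,3,8) (1,6,4,5,7,3,8) (1,7,4,5,6,3,8) (1,7,4,6,5,3,8) (1,7,5,6,3,4,8) (1,7,5,6,4,3,8) (1,8,4,5,6,3,7) (1,8,4,6,5,3,7) (1,8,5,6,3,4,7) (1,8,5,6,4,3,7) — 12.
Summing: 12 + 12 = 24.

24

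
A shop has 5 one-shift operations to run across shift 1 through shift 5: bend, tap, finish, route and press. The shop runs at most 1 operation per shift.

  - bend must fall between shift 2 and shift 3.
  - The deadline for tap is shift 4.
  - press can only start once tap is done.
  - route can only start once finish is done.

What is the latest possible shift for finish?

shift 4

Downstream work caps finish at shift 4.
finish at shift 4 is achievable: bend in shift 2, route in shift 5, tap in shift 1, press in shift 3, finish in shift 4.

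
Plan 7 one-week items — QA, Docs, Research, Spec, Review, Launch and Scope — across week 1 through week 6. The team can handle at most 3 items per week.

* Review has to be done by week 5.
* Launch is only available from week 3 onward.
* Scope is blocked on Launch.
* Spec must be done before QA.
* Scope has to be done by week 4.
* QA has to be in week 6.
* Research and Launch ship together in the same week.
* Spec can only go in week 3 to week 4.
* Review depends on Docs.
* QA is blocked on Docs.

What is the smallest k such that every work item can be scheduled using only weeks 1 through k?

The precedence chain requires at least 2 distinct weeks.
With at most 3 per week and 7 work items, at least 3 weeks are needed.
QA can't be placed before week 6, so the schedule must run through at least week 6.
6 works (last occupied week: week 6): for example Launch -> week 3; Review -> week 2; QA -> week 6; Docs -> week 1; Research -> week 3; Spec -> week 3; Scope -> week 4.

6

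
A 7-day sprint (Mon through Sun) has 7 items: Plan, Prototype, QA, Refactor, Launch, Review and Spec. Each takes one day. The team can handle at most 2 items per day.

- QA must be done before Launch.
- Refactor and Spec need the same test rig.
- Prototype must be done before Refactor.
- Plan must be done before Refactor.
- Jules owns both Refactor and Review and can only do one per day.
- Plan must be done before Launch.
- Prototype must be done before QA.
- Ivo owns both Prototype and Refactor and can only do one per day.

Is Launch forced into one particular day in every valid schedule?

No

Launch can be Wed (e.g. Launch in Wed; Review in Wed; Prototype in Mon; Refactor in Tue; QA in Tue; Spec in Thu; Plan in Mon) or Thu (e.g. Refactor=Tue, QA=Tue, Review=Wed, Plan=Mon, Prototype=Mon, Launch=Thu, Spec=Wed).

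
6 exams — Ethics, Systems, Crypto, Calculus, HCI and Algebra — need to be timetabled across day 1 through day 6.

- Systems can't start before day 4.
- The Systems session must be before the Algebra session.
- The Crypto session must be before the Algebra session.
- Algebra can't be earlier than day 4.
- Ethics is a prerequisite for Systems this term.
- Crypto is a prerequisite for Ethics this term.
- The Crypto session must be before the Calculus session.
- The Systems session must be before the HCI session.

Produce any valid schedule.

Calculus=day 2, Systems=day 4, Ethics=day 2, HCI=day 5, Crypto=day 1, Algebra=day 5

Checking: Systems(day 4) before HCI(day 5); Crypto(day 1) before Algebra(day 5); Systems(day 4) before Algebra(day 5); Crypto(day 1) before Ethics(day 2); Crypto(day 1) before Calculus(day 2); Ethics(day 2) before Systems(day 4); Systems=day 4 in [day 4,day 6]; Algebra=day 5 in [day 4,day 6].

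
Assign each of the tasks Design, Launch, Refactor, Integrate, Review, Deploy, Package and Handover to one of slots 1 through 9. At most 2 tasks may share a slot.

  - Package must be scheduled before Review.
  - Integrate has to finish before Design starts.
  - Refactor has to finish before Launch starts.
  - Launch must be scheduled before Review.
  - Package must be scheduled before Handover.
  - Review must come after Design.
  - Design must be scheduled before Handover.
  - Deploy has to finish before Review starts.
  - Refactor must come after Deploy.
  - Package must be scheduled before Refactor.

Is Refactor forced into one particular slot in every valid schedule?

Refactor can be 2 (e.g. Integrate -> 2, Design -> 3, Deploy -> 1, Package -> 1, Refactor -> 2, Launch -> 3, Handover -> 4, Review -> 4) or 3 (e.g. Package in 1, Design in 2, Integrate in 1, Review in 5, Launch in 4, Refactor in 3, Handover in 3, Deploy in 2).

No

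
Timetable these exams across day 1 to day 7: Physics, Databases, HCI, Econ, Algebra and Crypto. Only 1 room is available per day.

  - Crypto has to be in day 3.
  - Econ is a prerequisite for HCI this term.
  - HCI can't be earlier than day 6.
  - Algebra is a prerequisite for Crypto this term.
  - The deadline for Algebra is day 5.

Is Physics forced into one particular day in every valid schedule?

Physics can be day 1 (e.g. Econ=day 4; HCI=day 6; Crypto=day 3; Physics=day 1; Databases=day 5; Algebra=day 2) or day 2 (e.g. Algebra=day 1; Econ=day 4; Crypto=day 3; Databases=day 5; HCI=day 6; Physics=day 2).

No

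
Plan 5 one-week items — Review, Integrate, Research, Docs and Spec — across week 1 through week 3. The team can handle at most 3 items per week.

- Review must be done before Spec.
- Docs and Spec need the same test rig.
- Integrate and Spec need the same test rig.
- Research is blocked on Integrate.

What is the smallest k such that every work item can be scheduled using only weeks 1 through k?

The precedence chain requires at least 2 distinct weeks.
With at most 3 per week and 5 work items, at least 2 weeks are needed.
2 works (last occupied week: week 2): for example Review -> week 1; Research -> week 2; Spec -> week 2; Integrate -> week 1; Docs -> week 1.

2 weeks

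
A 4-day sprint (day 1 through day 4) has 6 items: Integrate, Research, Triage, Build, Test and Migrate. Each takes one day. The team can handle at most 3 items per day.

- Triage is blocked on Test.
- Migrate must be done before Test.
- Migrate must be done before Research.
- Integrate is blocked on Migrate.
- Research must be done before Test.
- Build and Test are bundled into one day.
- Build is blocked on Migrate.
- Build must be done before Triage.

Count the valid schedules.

3

Enumerating: Migrate in day 1, Research in day 2, Test in day 3, Integrate in day 2, Build in day 3, Triage in day 4 | Triage=day 4, Build=day 3, Migrate=day 1, Test=day 3, Research=day 2, Integrate=day 3 | Research -> day 2; Test -> day 3; Migrate -> day 1; Build -> day 3; Integrate -> day 4; Triage -> day 4.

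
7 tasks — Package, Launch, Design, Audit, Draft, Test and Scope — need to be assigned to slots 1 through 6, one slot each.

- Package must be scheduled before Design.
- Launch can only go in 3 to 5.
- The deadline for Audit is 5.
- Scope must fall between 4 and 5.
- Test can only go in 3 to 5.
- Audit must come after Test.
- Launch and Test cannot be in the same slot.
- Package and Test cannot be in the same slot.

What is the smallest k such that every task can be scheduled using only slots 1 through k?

4

The precedence chain requires at least 2 distinct slots.
Scope can't be placed before 4, so the schedule must run through at least slot 4.
4 works (last occupied slot: 4): for example Test=3, Draft=1, Package=1, Design=2, Scope=4, Audit=4, Launch=4.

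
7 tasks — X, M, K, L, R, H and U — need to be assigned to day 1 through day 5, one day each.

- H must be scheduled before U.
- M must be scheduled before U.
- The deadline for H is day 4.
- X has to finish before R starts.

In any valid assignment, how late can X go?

day 4

Downstream work caps X at day 4.
X at day 4 is achievable: M=day 1, R=day 5, K=day 1, U=day 2, L=day 1, H=day 1, X=day 4.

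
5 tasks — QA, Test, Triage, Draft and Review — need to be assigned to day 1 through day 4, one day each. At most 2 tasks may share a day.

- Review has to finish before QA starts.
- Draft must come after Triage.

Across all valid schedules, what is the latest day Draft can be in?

day 4

Precedence pushes Draft to at least day 2.
Draft at day 4 is achievable: Review=day 1, QA=day 2, Triage=day 1, Test=day 2, Draft=day 4.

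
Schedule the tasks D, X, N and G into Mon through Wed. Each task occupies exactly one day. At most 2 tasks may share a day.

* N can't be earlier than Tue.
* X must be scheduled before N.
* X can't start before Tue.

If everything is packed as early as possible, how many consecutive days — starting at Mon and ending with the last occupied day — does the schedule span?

The precedence chain requires at least 2 distinct days.
With at most 2 per day and 4 tasks, at least 2 days are needed.
Propagating the time windows through the other constraints, N can't land before Wed — that is day 3 counting from Mon — so the schedule must run through at least 3 days.
3 works (last occupied day: Wed): for example D -> Mon, G -> Mon, X -> Tue, N -> Wed.

3 days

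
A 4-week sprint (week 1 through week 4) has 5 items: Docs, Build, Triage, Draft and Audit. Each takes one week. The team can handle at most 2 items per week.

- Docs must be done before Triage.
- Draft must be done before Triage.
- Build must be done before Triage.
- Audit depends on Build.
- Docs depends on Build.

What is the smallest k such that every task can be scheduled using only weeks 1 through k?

3

The precedence chain requires at least 3 distinct weeks.
With at most 2 per week and 5 tasks, at least 3 weeks are needed.
3 works (last occupied week: week 3): for example Docs -> week 2, Triage -> week 3, Audit -> week 2, Build -> week 1, Draft -> week 1.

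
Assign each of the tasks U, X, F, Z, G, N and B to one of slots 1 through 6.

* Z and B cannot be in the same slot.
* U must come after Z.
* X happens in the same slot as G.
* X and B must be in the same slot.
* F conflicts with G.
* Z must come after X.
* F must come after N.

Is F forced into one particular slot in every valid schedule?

F can be 2 (e.g. Z=2; U=3; N=1; B=1; F=2; X=1; G=1) or 3 (e.g. U in 3, Z in 2, F in 3, X in 1, B in 1, N in 1, G in 1).

No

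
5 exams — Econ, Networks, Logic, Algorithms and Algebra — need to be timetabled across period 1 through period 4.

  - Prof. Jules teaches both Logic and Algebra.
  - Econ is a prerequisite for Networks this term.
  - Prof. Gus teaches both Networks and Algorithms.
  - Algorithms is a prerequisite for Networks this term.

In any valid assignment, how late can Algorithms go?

period 3

Downstream work caps Algorithms at period 3.
Algorithms at period 3 is achievable: Networks in period 4, Algebra in period 2, Logic in period 1, Econ in period 1, Algorithms in period 3.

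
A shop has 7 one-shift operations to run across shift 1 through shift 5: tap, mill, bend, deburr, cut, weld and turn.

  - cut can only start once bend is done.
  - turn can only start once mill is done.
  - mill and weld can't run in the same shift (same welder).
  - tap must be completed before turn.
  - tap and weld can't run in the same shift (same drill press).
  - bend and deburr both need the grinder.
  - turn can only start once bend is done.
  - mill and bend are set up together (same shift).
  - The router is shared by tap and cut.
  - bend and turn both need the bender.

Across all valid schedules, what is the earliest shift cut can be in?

shift 2

Precedence pushes cut to at least shift 2.
cut at shift 2 is achievable: deburr=shift 2; bend=shift 1; weld=shift 2; mill=shift 1; turn=shift 2; cut=shift 2; tap=shift 1.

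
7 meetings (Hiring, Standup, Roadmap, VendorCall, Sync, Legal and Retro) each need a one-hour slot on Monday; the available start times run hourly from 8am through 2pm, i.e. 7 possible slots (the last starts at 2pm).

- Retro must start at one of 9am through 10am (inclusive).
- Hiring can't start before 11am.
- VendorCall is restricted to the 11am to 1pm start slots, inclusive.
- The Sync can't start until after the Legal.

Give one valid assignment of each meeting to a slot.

VendorCall=11am, Legal=8am, Retro=9am, Roadmap=8am, Hiring=11am, Sync=9am, Standup=8am

Checking: Legal(8am) before Sync(9am); VendorCall=11am in [11am,1pm]; Retro=9am in [9am,10am]; Hiring=11am in [11am,2pm].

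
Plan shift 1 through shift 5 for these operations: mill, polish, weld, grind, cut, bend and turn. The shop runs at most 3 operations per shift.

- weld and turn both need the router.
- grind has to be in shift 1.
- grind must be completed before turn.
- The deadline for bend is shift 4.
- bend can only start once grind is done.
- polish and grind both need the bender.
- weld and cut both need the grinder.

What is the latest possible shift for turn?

shift 5

Precedence pushes turn to at least shift 2.
turn at shift 5 is achievable: mill in shift 1, polish in shift 2, weld in shift 1, cut in shift 2, grind in shift 1, turn in shift 5, bend in shift 2.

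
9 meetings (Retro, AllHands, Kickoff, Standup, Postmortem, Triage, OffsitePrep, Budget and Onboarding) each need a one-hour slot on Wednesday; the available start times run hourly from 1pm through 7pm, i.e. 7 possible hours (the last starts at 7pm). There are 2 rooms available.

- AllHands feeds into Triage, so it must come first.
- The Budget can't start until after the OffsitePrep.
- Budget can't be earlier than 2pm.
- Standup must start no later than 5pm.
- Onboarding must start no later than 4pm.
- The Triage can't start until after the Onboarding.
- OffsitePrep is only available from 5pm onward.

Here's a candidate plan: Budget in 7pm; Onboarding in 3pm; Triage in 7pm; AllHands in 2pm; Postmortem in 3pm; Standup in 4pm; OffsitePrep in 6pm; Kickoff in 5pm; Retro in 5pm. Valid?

Yes, all constraints hold

OffsitePrep is only available from 5pm onward — holds.
The Budget can't start until after the OffsitePrep — holds.
AllHands feeds into Triage, so it must come first — holds.
Onboarding must start no later than 4pm — holds.
Budget can't be earlier than 2pm — holds.
The Triage can't start until after the Onboarding — holds.
There are 2 rooms available — holds.
Standup must start no later than 5pm — holds.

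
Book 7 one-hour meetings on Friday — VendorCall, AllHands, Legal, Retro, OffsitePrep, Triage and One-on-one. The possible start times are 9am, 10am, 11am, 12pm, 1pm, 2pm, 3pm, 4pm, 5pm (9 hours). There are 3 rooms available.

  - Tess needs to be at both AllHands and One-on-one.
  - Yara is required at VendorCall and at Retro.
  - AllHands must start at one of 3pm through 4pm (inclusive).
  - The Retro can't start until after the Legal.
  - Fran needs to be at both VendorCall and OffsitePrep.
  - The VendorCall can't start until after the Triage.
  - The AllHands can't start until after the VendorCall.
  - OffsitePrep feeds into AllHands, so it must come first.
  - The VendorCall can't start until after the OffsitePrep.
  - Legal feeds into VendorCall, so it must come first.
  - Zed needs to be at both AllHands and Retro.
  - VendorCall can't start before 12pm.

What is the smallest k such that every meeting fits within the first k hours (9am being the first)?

The precedence chain requires at least 3 distinct hours.
With at most 3 per hour and 7 meetings, at least 3 hours are needed.
AllHands can't be placed before 3pm — that is hour 7 counting from 9am — so the schedule must run through at least 7 hours.
7 works (last occupied hour: 3pm): for example Triage -> 9am, Legal -> 9am, One-on-one -> 10am, OffsitePrep -> 9am, Retro -> 10am, VendorCall -> 12pm, AllHands -> 3pm.

7 hours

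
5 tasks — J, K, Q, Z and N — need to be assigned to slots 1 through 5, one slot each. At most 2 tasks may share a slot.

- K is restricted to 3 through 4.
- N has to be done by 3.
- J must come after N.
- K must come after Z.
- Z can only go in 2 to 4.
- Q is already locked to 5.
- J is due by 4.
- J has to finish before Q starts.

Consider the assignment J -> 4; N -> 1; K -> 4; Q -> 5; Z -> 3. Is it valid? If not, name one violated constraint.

J has to finish before Q starts — holds.
Q is already locked to 5 — holds.
K must come after Z — holds.
J is due by 4 — holds.
Z can only go in 2 to 4 — holds.
K is restricted to 3 through 4 — holds.
J must come after N — holds.
At most 2 tasks may share a slot — holds.
N has to be done by 3 — holds.

Valid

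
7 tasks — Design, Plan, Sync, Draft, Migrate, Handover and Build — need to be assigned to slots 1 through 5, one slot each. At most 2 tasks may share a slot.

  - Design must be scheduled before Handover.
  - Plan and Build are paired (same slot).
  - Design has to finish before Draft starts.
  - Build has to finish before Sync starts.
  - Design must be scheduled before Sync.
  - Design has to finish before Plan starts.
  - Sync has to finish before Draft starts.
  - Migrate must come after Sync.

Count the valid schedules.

15

Splitting on Design: it can be 1 (14), 2 (1). Listing each branch's schedules as (Plan, Sync, Draft, Migrate, Handover, Build):
Design=1: (2,3,4,4,3,2) (2,3,4,4,5,2) (2,3,4,5,3,2) (2,3,4,5,4,2) (2,3,4,5,5,2) (2,3,5,4,3,2) (2,3,5,4,4,2) (2,3,5,4,5,2) (2,3,5,5,3,2) (2,3,5,5,4,2) (2,4,5,5,3,2) (2,4,5,5,4,2) (3,4,5,5,2,3) (3,4,5,5,4,3) — 14.
Design=2: (3,4,5,5,4,3) — 1.
Summing: 14 + 1 = 15.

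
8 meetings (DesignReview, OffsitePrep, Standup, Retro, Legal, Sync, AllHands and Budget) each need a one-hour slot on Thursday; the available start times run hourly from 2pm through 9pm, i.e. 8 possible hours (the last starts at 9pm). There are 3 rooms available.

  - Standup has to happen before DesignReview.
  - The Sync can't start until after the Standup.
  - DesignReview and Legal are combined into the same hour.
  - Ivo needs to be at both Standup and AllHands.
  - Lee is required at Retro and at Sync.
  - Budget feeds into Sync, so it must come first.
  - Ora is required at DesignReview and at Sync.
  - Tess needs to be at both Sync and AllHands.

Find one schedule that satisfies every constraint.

AllHands=5pm, Standup=2pm, Legal=4pm, Budget=2pm, DesignReview=4pm, OffsitePrep=2pm, Sync=3pm, Retro=4pm

Checking: Standup(2pm) before DesignReview(4pm); Budget(2pm) before Sync(3pm); Standup(2pm) before Sync(3pm); DesignReview(4pm) != Sync(3pm); Retro(4pm) != Sync(3pm); Standup(2pm) != AllHands(5pm); Sync(3pm) != AllHands(5pm); DesignReview = Legal = 4pm; max 3 per hour (cap 3).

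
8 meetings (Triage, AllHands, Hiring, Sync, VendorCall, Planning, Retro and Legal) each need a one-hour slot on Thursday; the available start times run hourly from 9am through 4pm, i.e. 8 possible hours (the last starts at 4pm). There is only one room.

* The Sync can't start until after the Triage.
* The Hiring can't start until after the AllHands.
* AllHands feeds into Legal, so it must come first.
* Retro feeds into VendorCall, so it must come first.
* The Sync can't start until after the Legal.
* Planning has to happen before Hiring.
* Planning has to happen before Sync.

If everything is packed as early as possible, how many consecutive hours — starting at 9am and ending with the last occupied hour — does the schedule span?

The precedence chain requires at least 3 distinct hours.
With at most 1 per hour and 8 meetings, at least 8 hours are needed.
8 works (last occupied hour: 4pm): for example Triage in 12pm; VendorCall in 4pm; AllHands in 9am; Planning in 10am; Retro in 3pm; Sync in 1pm; Legal in 11am; Hiring in 2pm.

8 hours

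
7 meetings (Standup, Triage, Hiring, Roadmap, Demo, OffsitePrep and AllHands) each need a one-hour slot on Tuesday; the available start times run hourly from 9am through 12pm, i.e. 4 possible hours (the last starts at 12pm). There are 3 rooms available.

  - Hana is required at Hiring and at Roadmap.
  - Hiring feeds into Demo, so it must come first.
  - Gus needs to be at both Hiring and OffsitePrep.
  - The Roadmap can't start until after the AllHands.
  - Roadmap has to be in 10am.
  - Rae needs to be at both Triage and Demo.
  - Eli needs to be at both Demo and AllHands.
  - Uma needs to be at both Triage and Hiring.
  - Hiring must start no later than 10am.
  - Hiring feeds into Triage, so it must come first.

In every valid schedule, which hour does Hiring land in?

Hiring's window is 9am–10am.
Roadmap is fixed at 10am, and Hiring can't share a hour with Roadmap.
So Hiring must be 9am.

9am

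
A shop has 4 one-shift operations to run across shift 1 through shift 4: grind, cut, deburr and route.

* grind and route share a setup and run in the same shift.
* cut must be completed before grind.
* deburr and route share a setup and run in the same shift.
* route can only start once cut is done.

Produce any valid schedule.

cut -> shift 1; route -> shift 2; grind -> shift 2; deburr -> shift 2

Checking: cut(shift 1) before grind(shift 2); cut(shift 1) before route(shift 2); deburr = route = shift 2; grind = route = shift 2.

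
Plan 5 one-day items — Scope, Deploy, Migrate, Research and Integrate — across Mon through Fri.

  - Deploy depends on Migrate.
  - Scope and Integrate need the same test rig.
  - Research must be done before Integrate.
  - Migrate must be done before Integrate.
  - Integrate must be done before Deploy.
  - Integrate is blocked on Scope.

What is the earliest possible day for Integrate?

Precedence pushes Integrate to at least Tue; downstream work caps Integrate at Thu.
Integrate at Tue is achievable: Research in Mon, Deploy in Wed, Integrate in Tue, Scope in Mon, Migrate in Mon.

Tue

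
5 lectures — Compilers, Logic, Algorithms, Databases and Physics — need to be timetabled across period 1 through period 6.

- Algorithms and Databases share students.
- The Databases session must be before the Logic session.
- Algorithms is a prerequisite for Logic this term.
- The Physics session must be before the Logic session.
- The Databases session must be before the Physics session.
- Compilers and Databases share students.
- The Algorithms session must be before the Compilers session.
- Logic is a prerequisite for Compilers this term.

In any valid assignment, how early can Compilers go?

Precedence pushes Compilers to at least period 4.
Compilers at period 4 is achievable: Databases=period 1; Physics=period 2; Compilers=period 4; Algorithms=period 2; Logic=period 3.

period 4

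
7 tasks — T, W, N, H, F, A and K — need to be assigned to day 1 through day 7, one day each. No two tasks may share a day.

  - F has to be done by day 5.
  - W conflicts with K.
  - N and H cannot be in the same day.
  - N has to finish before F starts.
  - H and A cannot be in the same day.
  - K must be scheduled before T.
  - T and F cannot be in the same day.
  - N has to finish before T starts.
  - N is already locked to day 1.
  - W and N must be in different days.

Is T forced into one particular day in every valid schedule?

T can be day 3 (e.g. T -> day 3; K -> day 2; H -> day 6; N -> day 1; A -> day 7; F -> day 4; W -> day 5) or day 4 (e.g. H -> day 6, N -> day 1, T -> day 4, K -> day 3, A -> day 7, F -> day 2, W -> day 5).

No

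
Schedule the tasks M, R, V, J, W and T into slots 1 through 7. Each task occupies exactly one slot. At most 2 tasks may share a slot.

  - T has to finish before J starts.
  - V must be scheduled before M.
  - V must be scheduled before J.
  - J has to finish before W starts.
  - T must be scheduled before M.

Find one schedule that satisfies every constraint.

J -> 2, W -> 3, R -> 3, M -> 2, T -> 1, V -> 1

Checking: V(1) before J(2); J(2) before W(3); T(1) before J(2); V(1) before M(2); T(1) before M(2); max 2 per slot (cap 2).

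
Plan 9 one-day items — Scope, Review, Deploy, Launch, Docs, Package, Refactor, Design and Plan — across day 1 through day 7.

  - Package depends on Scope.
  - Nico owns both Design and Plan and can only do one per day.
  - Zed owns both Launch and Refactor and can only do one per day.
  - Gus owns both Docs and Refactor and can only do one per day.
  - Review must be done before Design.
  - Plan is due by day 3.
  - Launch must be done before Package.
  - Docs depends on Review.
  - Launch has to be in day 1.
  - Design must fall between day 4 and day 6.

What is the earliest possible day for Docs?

day 2

Precedence pushes Docs to at least day 2.
Docs at day 2 is achievable: Scope=day 1, Launch=day 1, Review=day 1, Plan=day 1, Deploy=day 1, Refactor=day 3, Docs=day 2, Design=day 4, Package=day 2.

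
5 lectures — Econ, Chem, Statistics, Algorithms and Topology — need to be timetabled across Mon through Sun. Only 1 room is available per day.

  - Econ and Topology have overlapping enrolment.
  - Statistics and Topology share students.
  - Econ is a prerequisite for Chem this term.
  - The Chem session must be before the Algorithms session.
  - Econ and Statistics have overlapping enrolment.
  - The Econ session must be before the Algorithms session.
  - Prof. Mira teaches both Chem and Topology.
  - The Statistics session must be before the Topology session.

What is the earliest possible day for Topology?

Precedence pushes Topology to at least Tue.
Topology at Tue is achievable: Statistics in Mon; Econ in Wed; Topology in Tue; Algorithms in Fri; Chem in Thu.

Tue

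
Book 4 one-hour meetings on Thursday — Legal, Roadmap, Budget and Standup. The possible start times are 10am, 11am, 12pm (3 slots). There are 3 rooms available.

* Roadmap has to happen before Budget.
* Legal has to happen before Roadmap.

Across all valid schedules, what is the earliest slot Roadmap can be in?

Precedence pushes Roadmap to at least 11am; downstream work caps Roadmap at 11am.
Roadmap at 11am is achievable: Roadmap in 11am, Legal in 10am, Budget in 12pm, Standup in 10am.

11am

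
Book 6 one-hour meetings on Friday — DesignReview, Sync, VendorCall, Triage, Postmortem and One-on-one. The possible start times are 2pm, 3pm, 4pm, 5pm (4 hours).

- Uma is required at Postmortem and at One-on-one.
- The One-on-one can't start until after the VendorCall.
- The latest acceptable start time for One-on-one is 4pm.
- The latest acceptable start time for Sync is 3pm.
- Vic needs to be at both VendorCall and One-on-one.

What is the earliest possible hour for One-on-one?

Precedence pushes One-on-one to at least 3pm; One-on-one's own window allows nothing later than 4pm.
One-on-one at 3pm is achievable: Postmortem -> 2pm; Sync -> 2pm; One-on-one -> 3pm; Triage -> 2pm; VendorCall -> 2pm; DesignReview -> 2pm.

3pm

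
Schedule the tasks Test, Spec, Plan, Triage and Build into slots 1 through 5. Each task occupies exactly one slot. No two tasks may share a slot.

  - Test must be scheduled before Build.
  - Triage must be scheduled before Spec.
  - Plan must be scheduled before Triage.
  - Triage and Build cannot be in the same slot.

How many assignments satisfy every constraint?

10

Splitting on Test: it can be 1 (4), 2 (3), 3 (2), 4 (1). Listing each branch's schedules as (Spec, Plan, Triage, Build):
Test=1: (4,2,3,5) (5,2,3,4) (5,2,4,3) (5,3,4,2) — 4.
Test=2: (4,1,3,5) (5,1,3,4) (5,1,4,3) — 3.
Test=3: (4,1,2,5) (5,1,2,4) — 2.
Test=4: (3,1,2,5) — 1.
Summing: 4 + 3 + 2 + 1 = 10.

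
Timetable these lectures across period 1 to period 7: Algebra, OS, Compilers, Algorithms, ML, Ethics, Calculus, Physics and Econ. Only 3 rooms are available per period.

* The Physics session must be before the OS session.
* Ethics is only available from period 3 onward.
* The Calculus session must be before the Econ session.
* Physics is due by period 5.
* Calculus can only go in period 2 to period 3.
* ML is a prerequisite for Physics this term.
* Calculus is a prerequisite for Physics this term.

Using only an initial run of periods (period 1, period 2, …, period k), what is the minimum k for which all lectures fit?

4

The precedence chain requires at least 3 distinct periods.
With at most 3 per period and 9 lectures, at least 3 periods are needed.
Propagating the time windows through the other constraints, OS can't land before period 4, so the schedule must run through at least period 4.
4 works (last occupied period: period 4): for example Algorithms=period 2, OS=period 4, Econ=period 3, Calculus=period 2, Physics=period 3, ML=period 1, Algebra=period 1, Compilers=period 1, Ethics=period 3.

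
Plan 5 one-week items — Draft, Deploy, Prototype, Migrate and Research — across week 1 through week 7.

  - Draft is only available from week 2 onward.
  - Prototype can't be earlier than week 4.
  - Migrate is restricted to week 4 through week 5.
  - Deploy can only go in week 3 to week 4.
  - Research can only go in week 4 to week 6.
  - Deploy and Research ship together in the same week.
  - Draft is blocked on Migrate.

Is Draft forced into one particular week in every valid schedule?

Draft can be week 5 (e.g. Prototype in week 4, Draft in week 5, Deploy in week 4, Research in week 4, Migrate in week 4) or week 6 (e.g. Migrate=week 4; Draft=week 6; Deploy=week 4; Research=week 4; Prototype=week 4).

No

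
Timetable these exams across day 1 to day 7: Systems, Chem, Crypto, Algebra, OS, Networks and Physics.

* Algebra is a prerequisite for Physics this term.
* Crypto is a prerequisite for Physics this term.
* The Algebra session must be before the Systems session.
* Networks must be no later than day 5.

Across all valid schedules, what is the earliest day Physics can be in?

day 2

Precedence pushes Physics to at least day 2.
Physics at day 2 is achievable: OS=day 1, Physics=day 2, Chem=day 1, Networks=day 1, Algebra=day 1, Systems=day 2, Crypto=day 1.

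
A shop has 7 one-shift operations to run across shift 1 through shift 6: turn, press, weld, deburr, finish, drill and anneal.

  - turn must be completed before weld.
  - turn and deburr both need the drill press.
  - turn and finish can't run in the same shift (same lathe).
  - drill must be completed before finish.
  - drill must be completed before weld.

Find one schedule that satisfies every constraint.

deburr=shift 2, press=shift 1, anneal=shift 1, weld=shift 2, finish=shift 2, drill=shift 1, turn=shift 1

Checking: drill(shift 1) before finish(shift 2); turn(shift 1) before weld(shift 2); drill(shift 1) before weld(shift 2); turn(shift 1) != deburr(shift 2); turn(shift 1) != finish(shift 2).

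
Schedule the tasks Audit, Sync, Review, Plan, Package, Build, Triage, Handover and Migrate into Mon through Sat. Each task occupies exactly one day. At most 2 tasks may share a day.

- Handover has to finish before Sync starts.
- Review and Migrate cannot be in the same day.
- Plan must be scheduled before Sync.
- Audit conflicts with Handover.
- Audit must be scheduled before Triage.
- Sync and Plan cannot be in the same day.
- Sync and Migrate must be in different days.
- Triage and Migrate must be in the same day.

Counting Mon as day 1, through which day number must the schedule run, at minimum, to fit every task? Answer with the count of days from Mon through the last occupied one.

5 days

The precedence chain requires at least 2 distinct days.
With at most 2 per day and 9 tasks, at least 5 days are needed.
5 works (last occupied day: Fri): for example Sync=Tue; Build=Fri; Handover=Mon; Audit=Tue; Plan=Mon; Package=Thu; Migrate=Wed; Review=Thu; Triage=Wed.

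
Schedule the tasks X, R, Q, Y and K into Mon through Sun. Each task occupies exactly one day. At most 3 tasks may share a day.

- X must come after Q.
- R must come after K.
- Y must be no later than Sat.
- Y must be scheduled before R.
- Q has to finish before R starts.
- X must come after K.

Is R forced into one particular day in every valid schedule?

R can be Tue (e.g. K -> Mon, Y -> Mon, R -> Tue, X -> Tue, Q -> Mon) or Wed (e.g. R in Wed; Q in Mon; X in Tue; K in Mon; Y in Mon).

No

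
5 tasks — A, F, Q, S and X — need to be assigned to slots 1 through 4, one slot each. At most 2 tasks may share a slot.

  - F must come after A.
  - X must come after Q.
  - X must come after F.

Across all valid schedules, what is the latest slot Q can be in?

Downstream work caps Q at 3.
Q at 3 is achievable: S -> 1; A -> 1; Q -> 3; F -> 2; X -> 4.

3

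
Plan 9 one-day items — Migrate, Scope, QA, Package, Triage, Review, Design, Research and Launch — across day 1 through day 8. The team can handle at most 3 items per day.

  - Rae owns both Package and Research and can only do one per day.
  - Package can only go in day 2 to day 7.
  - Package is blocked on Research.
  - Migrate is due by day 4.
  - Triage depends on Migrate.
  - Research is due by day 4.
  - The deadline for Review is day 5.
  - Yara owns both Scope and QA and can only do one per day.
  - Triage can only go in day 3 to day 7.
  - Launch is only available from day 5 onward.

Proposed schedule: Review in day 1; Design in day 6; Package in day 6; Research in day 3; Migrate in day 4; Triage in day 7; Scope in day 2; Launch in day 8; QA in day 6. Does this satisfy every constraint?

Valid

Launch is only available from day 5 onward — holds.
Research is due by day 4 — holds.
Migrate is due by day 4 — holds.
Triage can only go in day 3 to day 7 — holds.
Package is blocked on Research — holds.
Rae owns both Package and Research and can only do one per day — holds.
The deadline for Review is day 5 — holds.
Package can only go in day 2 to day 7 — holds.
Yara owns both Scope and QA and can only do one per day — holds.
The team can handle at most 3 items per day — holds.
Triage depends on Migrate — holds.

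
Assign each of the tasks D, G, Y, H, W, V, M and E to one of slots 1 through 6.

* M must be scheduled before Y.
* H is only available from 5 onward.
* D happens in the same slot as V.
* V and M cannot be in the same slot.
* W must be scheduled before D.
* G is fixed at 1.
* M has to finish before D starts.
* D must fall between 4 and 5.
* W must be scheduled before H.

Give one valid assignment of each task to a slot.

W -> 1; Y -> 2; H -> 5; E -> 1; G -> 1; V -> 4; M -> 1; D -> 4

Checking: W(1) before H(5); M(1) before D(4); M(1) before Y(2); W(1) before D(4); V(4) != M(1); D = V = 4; G=1 in [1,1]; H=5 in [5,6]; D=4 in [4,5].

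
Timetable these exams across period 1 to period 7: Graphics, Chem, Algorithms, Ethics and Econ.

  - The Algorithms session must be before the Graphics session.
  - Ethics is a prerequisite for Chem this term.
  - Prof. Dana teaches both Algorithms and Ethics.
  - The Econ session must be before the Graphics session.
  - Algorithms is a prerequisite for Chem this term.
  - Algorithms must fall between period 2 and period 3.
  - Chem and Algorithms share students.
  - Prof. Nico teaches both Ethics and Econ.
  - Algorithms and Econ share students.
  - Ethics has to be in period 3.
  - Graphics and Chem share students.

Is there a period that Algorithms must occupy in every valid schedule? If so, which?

period 2

Algorithms's window is period 2–period 3.
Ethics is fixed at period 3, and Algorithms can't share a period with Ethics.
So Algorithms must be period 2.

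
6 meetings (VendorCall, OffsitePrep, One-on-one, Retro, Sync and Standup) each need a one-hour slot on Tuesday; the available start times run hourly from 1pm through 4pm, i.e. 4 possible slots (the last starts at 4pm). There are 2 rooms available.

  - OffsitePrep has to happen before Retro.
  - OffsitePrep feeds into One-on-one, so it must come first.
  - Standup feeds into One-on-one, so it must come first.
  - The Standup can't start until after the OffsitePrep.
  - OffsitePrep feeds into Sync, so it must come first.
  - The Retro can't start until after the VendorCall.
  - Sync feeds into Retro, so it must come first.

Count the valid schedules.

Splitting on VendorCall: it can be 1pm (10), 2pm (6), 3pm (4). Listing each branch's schedules as (OffsitePrep, One-on-one, Retro, Sync, Standup):
VendorCall=1pm: (1pm,3pm,3pm,2pm,2pm) (1pm,3pm,4pm,2pm,2pm) (1pm,3pm,4pm,3pm,2pm) (1pm,4pm,3pm,2pm,2pm) (1pm,4pm,3pm,2pm,3pm) (1pm,4pm,4pm,2pm,2pm) (1pm,4pm,4pm,2pm,3pm) (1pm,4pm,4pm,3pm,2pm) (1pm,4pm,4pm,3pm,3pm) (2pm,4pm,4pm,3pm,3pm) — 10.
VendorCall=2pm: (1pm,3pm,4pm,3pm,2pm) (1pm,4pm,3pm,2pm,3pm) (1pm,4pm,4pm,2pm,3pm) (1pm,4pm,4pm,3pm,2pm) (1pm,4pm,4pm,3pm,3pm) (2pm,4pm,4pm,3pm,3pm) — 6.
VendorCall=3pm: (1pm,3pm,4pm,2pm,2pm) (1pm,4pm,4pm,2pm,2pm) (1pm,4pm,4pm,2pm,3pm) (1pm,4pm,4pm,3pm,2pm) — 4.
Summing: 10 + 6 + 4 = 20.

20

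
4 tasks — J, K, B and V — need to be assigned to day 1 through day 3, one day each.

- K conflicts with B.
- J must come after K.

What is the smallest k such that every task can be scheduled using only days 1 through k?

The precedence chain requires at least 2 distinct days.
2 works (last occupied day: day 2): for example J in day 2, K in day 1, V in day 1, B in day 2.

2 days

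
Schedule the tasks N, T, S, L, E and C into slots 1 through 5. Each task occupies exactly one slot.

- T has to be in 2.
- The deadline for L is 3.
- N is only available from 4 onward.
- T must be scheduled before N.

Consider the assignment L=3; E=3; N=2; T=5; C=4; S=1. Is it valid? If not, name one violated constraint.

The deadline for L is 3 — holds.
N is only available from 4 onward — violated.
T has to be in 2 — violated.
T must be scheduled before N — violated.

No — it violates: T must be scheduled before N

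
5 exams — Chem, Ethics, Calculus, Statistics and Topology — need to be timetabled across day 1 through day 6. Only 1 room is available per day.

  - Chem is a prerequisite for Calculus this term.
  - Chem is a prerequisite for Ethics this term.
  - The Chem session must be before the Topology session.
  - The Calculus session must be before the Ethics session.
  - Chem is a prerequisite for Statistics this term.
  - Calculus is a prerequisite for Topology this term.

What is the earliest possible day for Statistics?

day 2

Precedence pushes Statistics to at least day 2.
Statistics at day 2 is achievable: Chem -> day 1; Calculus -> day 3; Statistics -> day 2; Ethics -> day 4; Topology -> day 5.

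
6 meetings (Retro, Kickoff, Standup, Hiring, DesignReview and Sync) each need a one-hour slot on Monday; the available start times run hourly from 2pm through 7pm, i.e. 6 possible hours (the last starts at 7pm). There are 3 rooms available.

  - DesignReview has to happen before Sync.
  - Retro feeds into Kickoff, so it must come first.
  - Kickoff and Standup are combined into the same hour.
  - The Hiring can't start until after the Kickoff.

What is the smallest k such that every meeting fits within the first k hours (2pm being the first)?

3 hours

The precedence chain requires at least 3 distinct hours.
With at most 3 per hour and 6 meetings, at least 2 hours are needed.
3 works (last occupied hour: 4pm): for example Standup=3pm; DesignReview=2pm; Hiring=4pm; Kickoff=3pm; Sync=3pm; Retro=2pm.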